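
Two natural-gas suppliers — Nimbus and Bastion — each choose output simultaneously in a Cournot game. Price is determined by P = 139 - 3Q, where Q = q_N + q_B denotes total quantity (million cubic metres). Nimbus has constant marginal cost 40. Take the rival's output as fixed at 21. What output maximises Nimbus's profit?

With the rival's output fixed at 21, Nimbus's profit is π_N = (139 - 3·21 - 3q_N)q_N - (40q_N) = (76 - 3q_N)q_N - (40q_N).
∂π_N/∂q_N = 36 - 6q_N = 0, so q_N = 6.

6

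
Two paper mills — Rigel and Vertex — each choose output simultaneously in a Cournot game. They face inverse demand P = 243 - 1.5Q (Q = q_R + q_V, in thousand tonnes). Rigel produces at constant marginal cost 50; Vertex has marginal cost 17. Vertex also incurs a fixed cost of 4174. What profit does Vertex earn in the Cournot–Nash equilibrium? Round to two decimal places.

794.96

Rigel's profit: π_R = (243 - 1.5Q)q_R - (50q_R). Setting ∂π_R/∂q_R = 0: 193 - 3q_R - (3/2)(q_V) = 0.
Vertex's first-order condition: 226 - 3q_V - (3/2)(q_R) = 0.
Rearranging gives the reaction functions q_R = (193 - (3/2)q_V)/3 and q_V = (226 - (3/2)q_R)/3.
Substituting one into the other gives q_R = 320/9 and q_V = 518/9.
Price P = 243 - (3/2)·(838/9) = 310/3.
Vertex's profit: (310/3 - 17)·(518/9) - 4174 = 794.9630.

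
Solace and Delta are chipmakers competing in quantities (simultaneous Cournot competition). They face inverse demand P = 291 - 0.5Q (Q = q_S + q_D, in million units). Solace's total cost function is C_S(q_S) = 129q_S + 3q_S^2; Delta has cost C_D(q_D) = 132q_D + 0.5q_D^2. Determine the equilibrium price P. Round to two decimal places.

244.58

Solace's profit: π_S = (291 - 0.5Q)q_S - (129q_S + 3q_S²). Setting ∂π_S/∂q_S = 0: 162 - 7q_S - (1/2)(q_D) = 0.
Delta's first-order condition: 159 - 2q_D - (1/2)(q_S) = 0.
Best responses: q_S = (162 - (1/2)q_D)/7, q_D = (159 - (1/2)q_S)/2.
Substituting one into the other gives q_S = 978/55 and q_D = 75.0545.
Total output Q = 92.8364, so price P = 291 - (1/2)·92.8364 = 244.5818.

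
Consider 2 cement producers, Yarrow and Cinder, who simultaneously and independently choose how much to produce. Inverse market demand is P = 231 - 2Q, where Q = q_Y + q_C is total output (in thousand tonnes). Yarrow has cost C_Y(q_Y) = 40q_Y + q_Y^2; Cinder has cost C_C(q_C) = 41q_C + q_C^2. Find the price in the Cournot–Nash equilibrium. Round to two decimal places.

Yarrow's profit: π_Y = (231 - 2Q)q_Y - (40q_Y + q_Y²). Setting ∂π_Y/∂q_Y = 0: 191 - 6q_Y - 2(q_C) = 0.
Cinder's first-order condition: 190 - 6q_C - 2(q_Y) = 0.
Rearranging gives the reaction functions q_Y = (191 - 2q_C)/6 and q_C = (190 - 2q_Y)/6.
Substituting one into the other gives q_Y = 383/16 and q_C = 379/16.
Total output Q = 381/8, so price P = 231 - 2·(381/8) = 543/4.

135.75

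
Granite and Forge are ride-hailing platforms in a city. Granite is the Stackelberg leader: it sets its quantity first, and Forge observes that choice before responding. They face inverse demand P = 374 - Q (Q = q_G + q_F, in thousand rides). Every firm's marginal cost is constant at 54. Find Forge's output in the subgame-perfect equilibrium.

The follower Forge best-responds to any q_G: π_F = (374 - Q)q_F - 54q_F.
Follower FOC: 320 - q_G - 2q_F = 0, so q_F(q_G) = (320 - q_G)/2.
Granite substitutes q_F(q_G) into its own profit: π_G = q_G(374 - q_G - (320 - q_G)/2) - 54q_G = (214 - (1/2)q_G)q_G - 54q_G.
The leader's first-order condition 160 - q_G = 0 yields q_G = 160.
Then q_F = (320 - 160)/2 = 80.

80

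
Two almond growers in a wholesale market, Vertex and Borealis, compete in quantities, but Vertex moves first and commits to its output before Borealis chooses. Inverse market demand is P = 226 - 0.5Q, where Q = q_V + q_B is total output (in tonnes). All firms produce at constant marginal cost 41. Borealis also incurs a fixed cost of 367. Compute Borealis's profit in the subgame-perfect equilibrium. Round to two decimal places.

The follower Borealis best-responds to any q_V: π_B = (226 - 0.5Q)q_B - 41q_B.
Follower FOC: 185 - (1/2)q_V - q_B = 0, so q_B(q_V) = (185 - (1/2)q_V).
The leader anticipates this reaction. Substituting into P = 226 - 0.5Q gives P = 267/2 - (1/4)q_V, so π_V = (267/2 - (1/4)q_V)q_V - 41q_V.
Maximising: ∂π_V/∂q_V = 185/2 - (1/2)q_V = 0, giving q_V = 185.
Then q_B = (185 - (1/2)·185) = 185/2.
Price P = 226 - (1/2)·(555/2) = 349/4.
Borealis's profit: (349/4 - 41)·(185/2) - 367 = 3911.1250.

3911.13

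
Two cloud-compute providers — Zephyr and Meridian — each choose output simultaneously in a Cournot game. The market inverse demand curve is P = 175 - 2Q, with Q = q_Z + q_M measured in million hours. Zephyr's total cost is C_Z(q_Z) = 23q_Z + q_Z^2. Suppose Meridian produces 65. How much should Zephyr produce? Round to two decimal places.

3.67

With the rival's output fixed at 65, Zephyr's profit is π_Z = (175 - 2·65 - 2q_Z)q_Z - (23q_Z + q_Z²) = (45 - 2q_Z)q_Z - (23q_Z + q_Z²).
∂π_Z/∂q_Z = 22 - 6q_Z = 0, so q_Z = 11/3.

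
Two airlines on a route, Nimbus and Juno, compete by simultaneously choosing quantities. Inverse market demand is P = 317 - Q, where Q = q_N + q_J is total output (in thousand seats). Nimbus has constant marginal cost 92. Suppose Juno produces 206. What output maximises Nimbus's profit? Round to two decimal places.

With the rival's output fixed at 206, Nimbus's profit is π_N = (317 - 206 - q_N)q_N - (92q_N) = (111 - q_N)q_N - (92q_N).
∂π_N/∂q_N = 19 - 2q_N = 0, so q_N = 19/2.

9.50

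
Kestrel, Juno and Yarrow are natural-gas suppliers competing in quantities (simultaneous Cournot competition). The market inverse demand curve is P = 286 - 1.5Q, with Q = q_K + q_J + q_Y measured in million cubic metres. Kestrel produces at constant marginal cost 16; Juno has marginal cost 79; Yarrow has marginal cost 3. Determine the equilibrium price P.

96

Kestrel's profit: π_K = (286 - 1.5Q)q_K - (16q_K). Setting ∂π_K/∂q_K = 0: 270 - 3q_K - (3/2)(q_J + q_Y) = 0.
Juno's profit: π_J = (286 - 1.5Q)q_J - (79q_J). Setting ∂π_J/∂q_J = 0: 207 - 3q_J - (3/2)(q_K + q_Y) = 0.
Yarrow's first-order condition: 283 - 3q_Y - (3/2)(q_K + q_J) = 0.
Adding the 3 first-order conditions: 760 − 6Q = 0, so Q = 380/3.
Back-substituting: q_K = (270 − 190)/(3/2) = 160/3, q_J = (207 − 190)/(3/2) = 34/3, q_Y = (283 − 190)/(3/2) = 62.
Total output Q = 380/3, so price P = 286 - (3/2)·(380/3) = 96.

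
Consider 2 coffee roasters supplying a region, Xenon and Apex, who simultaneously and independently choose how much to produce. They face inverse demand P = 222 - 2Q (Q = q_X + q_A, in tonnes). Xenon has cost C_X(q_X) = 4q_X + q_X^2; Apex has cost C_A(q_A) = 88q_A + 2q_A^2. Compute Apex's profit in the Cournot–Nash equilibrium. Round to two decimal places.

Xenon's profit: π_X = (222 - 2Q)q_X - (4q_X + q_X²). Setting ∂π_X/∂q_X = 0: 218 - 6q_X - 2(q_A) = 0.
Apex's profit: π_A = (222 - 2Q)q_A - (88q_A + 2q_A²). Setting ∂π_A/∂q_A = 0: 134 - 8q_A - 2(q_X) = 0.
So q_X = (218 - 2q_A)/6 and q_A = (134 - 2q_X)/8.
Solving the pair: q_X = 369/11, q_A = 92/11.
Price P = 222 - 2·(461/11) = 1520/11.
Apex's profit: (1520/11)·(92/11) - 88·(92/11) - 2(92/11)² = 279.8017.

279.80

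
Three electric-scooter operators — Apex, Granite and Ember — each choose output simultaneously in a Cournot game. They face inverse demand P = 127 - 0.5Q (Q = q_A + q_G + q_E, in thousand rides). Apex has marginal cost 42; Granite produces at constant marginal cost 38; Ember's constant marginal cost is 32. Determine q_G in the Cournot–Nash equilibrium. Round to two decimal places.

43.50

Apex's profit: π_A = (127 - 0.5Q)q_A - (42q_A). Setting ∂π_A/∂q_A = 0: 85 - q_A - (1/2)(q_G + q_E) = 0.
Granite's first-order condition: 89 - q_G - (1/2)(q_A + q_E) = 0.
Ember's profit: π_E = (127 - 0.5Q)q_E - (32q_E). Setting ∂π_E/∂q_E = 0: 95 - q_E - (1/2)(q_A + q_G) = 0.
Summing all 3 equations gives 269 − 2Q = 0, hence Q = 269/2.
Back-substituting: q_A = (85 − 269/4)/(1/2) = 71/2, q_G = (89 − 269/4)/(1/2) = 87/2, q_E = (95 − 269/4)/(1/2) = 111/2.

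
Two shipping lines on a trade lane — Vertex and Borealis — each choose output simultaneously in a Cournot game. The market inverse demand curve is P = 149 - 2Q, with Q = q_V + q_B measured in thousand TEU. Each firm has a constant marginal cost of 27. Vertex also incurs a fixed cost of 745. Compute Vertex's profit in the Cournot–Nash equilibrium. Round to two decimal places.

A representative firm's profit is π_i = q_i(149 - 2Q) - 27q_i.
Setting ∂π_i/∂q_i = 0 with rivals' quantities fixed: 122 - 4q_i - 2q_j = 0.
By symmetry each firm produces the same amount; substituting q_j = q_i yields q_i = 122/6 = 61/3.
Price P = 149 - 2·(122/3) = 203/3.
Vertex's profit: (203/3 - 27)·(61/3) - 745 = 737/9.

81.89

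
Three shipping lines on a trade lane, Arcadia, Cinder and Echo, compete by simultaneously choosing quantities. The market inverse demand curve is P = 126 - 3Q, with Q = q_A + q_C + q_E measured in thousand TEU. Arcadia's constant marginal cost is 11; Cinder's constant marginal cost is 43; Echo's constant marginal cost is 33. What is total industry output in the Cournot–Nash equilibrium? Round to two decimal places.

Arcadia's profit: π_A = (126 - 3Q)q_A - (11q_A). Setting ∂π_A/∂q_A = 0: 115 - 6q_A - 3(q_C + q_E) = 0.
Cinder's profit: π_C = (126 - 3Q)q_C - (43q_C). Setting ∂π_C/∂q_C = 0: 83 - 6q_C - 3(q_A + q_E) = 0.
Echo's profit: π_E = (126 - 3Q)q_E - (33q_E). Setting ∂π_E/∂q_E = 0: 93 - 6q_E - 3(q_A + q_C) = 0.
Adding the 3 first-order conditions: 291 − 12Q = 0, so Q = 97/4.
Back-substituting: q_A = (115 − 291/4)/3 = 169/12, q_C = (83 − 291/4)/3 = 41/12, q_E = (93 − 291/4)/3 = 27/4.
Total output Q = 169/12 + 41/12 + 27/4 = 97/4.

24.25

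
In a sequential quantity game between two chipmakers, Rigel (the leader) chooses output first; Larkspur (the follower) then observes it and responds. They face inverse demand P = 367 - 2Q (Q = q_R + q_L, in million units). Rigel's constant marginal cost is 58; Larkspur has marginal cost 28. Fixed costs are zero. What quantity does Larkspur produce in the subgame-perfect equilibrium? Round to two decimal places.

49.88

Solve by backward induction. Given q_R, the follower Larkspur maximises π_L = (367 - 2q_R - 2q_L)q_L - 28q_L.
Setting the follower's marginal profit to zero, 339 - 2q_R - 4q_L = 0, i.e. q_L = (339 - 2q_R)/4.
Rigel substitutes q_L(q_R) into its own profit: π_R = q_R(367 - 2q_R - (339 - 2q_R)/2) - 58q_R = (395/2 - q_R)q_R - 58q_R.
Maximising: ∂π_R/∂q_R = 279/2 - 2q_R = 0, giving q_R = 279/4.
Then q_L = (339 - 2·(279/4))/4 = 399/8.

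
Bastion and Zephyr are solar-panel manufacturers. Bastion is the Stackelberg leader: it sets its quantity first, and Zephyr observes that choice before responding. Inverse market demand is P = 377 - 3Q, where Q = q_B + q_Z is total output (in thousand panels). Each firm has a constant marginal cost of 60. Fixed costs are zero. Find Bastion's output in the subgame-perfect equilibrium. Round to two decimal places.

The follower Zephyr best-responds to any q_B: π_Z = (377 - 3Q)q_Z - 60q_Z.
Follower FOC: 317 - 3q_B - 6q_Z = 0, so q_Z(q_B) = (317 - 3q_B)/6.
The leader anticipates this reaction. Substituting into P = 377 - 3Q gives P = 437/2 - (3/2)q_B, so π_B = (437/2 - (3/2)q_B)q_B - 60q_B.
Leader FOC: 317/2 - 3q_B = 0, so q_B = 317/6.
Then q_Z = (317 - 3·(317/6))/6 = 317/12.

52.83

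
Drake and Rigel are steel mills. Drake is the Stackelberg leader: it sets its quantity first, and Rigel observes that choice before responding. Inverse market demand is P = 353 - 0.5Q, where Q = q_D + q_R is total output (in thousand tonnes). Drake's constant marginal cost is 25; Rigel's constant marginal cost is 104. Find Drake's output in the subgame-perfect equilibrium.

407

Solve by backward induction. Given q_D, the follower Rigel maximises π_R = (353 - (1/2)q_D - (1/2)q_R)q_R - 104q_R.
∂π_R/∂q_R = 249 - (1/2)q_D - q_R = 0 gives the reaction function q_R = (249 - (1/2)q_D).
Drake substitutes q_R(q_D) into its own profit: π_D = q_D(353 - (1/2)q_D - (249 - (1/2)q_D)/2) - 25q_D = (457/2 - (1/4)q_D)q_D - 25q_D.
Maximising: ∂π_D/∂q_D = 407/2 - (1/2)q_D = 0, giving q_D = 407.
Then q_R = (249 - (1/2)·407) = 91/2.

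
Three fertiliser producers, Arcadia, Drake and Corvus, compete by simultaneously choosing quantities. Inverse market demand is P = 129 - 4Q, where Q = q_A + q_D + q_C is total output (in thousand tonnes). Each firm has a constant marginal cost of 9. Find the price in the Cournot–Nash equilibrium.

A representative firm's profit is π_i = q_i(129 - 4Q) - 9q_i.
First-order condition (treating rivals' output as given): 120 - 8q_i - 4·Σ_{j≠i} q_j = 0.
With identical firms every q_j equals q_i, so Σ_{j≠i} q_j = 2q_i and 120 = 16q_i, giving q_i = 15/2.
Total output Q = 45/2, so price P = 129 - 4·(45/2) = 39.

39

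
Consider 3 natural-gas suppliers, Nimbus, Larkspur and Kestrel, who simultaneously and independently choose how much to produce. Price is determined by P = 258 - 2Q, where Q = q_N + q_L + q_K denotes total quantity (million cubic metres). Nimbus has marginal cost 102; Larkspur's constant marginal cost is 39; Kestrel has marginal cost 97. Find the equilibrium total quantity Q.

Nimbus's profit: π_N = (258 - 2Q)q_N - (102q_N). Setting ∂π_N/∂q_N = 0: 156 - 4q_N - 2(q_L + q_K) = 0.
Larkspur's first-order condition: 219 - 4q_L - 2(q_N + q_K) = 0.
Kestrel's profit: π_K = (258 - 2Q)q_K - (97q_K). Setting ∂π_K/∂q_K = 0: 161 - 4q_K - 2(q_N + q_L) = 0.
Adding the 3 first-order conditions: 536 − 8Q = 0, so Q = 67.
Back-substituting: q_N = (156 − 134)/2 = 11, q_L = (219 − 134)/2 = 85/2, q_K = (161 − 134)/2 = 27/2.
Total output Q = 11 + 85/2 + 27/2 = 67.

67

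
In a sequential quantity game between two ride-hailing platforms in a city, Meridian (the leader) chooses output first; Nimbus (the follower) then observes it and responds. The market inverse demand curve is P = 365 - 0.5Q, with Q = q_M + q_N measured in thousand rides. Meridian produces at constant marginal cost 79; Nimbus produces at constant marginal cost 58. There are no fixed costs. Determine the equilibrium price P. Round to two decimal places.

145.25

Solve by backward induction. Given q_M, the follower Nimbus maximises π_N = (365 - (1/2)q_M - (1/2)q_N)q_N - 58q_N.
∂π_N/∂q_N = 307 - (1/2)q_M - q_N = 0 gives the reaction function q_N = (307 - (1/2)q_M).
Meridian substitutes q_N(q_M) into its own profit: π_M = q_M(365 - (1/2)q_M - (307 - (1/2)q_M)/2) - 79q_M = (423/2 - (1/4)q_M)q_M - 79q_M.
Maximising: ∂π_M/∂q_M = 265/2 - (1/2)q_M = 0, giving q_M = 265.
Then q_N = (307 - (1/2)·265) = 349/2.
Total output Q = 879/2, so price P = 365 - (1/2)·(879/2) = 581/4.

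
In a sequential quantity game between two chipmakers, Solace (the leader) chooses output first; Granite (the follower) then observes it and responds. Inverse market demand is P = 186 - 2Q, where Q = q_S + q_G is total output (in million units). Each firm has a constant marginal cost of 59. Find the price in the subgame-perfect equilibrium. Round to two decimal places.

90.75

Solve by backward induction. Given q_S, the follower Granite maximises π_G = (186 - 2q_S - 2q_G)q_G - 59q_G.
Setting the follower's marginal profit to zero, 127 - 2q_S - 4q_G = 0, i.e. q_G = (127 - 2q_S)/4.
Solace substitutes q_G(q_S) into its own profit: π_S = q_S(186 - 2q_S - (127 - 2q_S)/2) - 59q_S = (245/2 - q_S)q_S - 59q_S.
Leader FOC: 127/2 - 2q_S = 0, so q_S = 127/4.
Then q_G = (127 - 2·(127/4))/4 = 127/8.
Total output Q = 381/8, so price P = 186 - 2·(381/8) = 363/4.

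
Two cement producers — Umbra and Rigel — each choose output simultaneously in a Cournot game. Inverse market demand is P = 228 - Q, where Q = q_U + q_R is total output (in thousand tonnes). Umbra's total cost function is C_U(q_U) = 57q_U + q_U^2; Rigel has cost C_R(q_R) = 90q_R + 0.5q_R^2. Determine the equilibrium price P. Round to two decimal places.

Umbra's profit: π_U = (228 - Q)q_U - (57q_U + q_U²). Setting ∂π_U/∂q_U = 0: 171 - 4q_U - (q_R) = 0.
Rigel's profit: π_R = (228 - Q)q_R - (90q_R + (1/2)q_R²). Setting ∂π_R/∂q_R = 0: 138 - 3q_R - (q_U) = 0.
Best responses: q_U = (171 - q_R)/4, q_R = (138 - q_U)/3.
Solving the pair: q_U = 375/11, q_R = 381/11.
Total output Q = 756/11, so price P = 228 - 756/11 = 1752/11.

159.27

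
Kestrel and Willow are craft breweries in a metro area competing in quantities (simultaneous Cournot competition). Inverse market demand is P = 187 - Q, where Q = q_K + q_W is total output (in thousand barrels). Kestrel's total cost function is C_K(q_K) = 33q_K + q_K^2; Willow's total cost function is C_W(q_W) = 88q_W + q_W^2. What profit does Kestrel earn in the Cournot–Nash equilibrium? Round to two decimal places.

Kestrel's profit: π_K = (187 - Q)q_K - (33q_K + q_K²). Setting ∂π_K/∂q_K = 0: 154 - 4q_K - (q_W) = 0.
Willow's first-order condition: 99 - 4q_W - (q_K) = 0.
So q_K = (154 - q_W)/4 and q_W = (99 - q_K)/4.
Solving the pair: q_K = 517/15, q_W = 242/15.
Price P = 187 - 253/5 = 682/5.
Kestrel's profit: (682/5)·(517/15) - 33·(517/15) - (517/15)² = 2375.9022.

2375.90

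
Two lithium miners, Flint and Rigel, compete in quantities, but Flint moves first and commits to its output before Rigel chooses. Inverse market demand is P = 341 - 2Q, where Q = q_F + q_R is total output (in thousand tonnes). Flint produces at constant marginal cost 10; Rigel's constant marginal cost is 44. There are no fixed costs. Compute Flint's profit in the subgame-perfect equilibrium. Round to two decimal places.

8326.56

The follower Rigel best-responds to any q_F: π_R = (341 - 2Q)q_R - 44q_R.
Follower FOC: 297 - 2q_F - 4q_R = 0, so q_R(q_F) = (297 - 2q_F)/4.
The leader anticipates this reaction. Substituting into P = 341 - 2Q gives P = 385/2 - q_F, so π_F = (385/2 - q_F)q_F - 10q_F.
Leader FOC: 365/2 - 2q_F = 0, so q_F = 365/4.
Then q_R = (297 - 2·(365/4))/4 = 229/8.
Price P = 341 - 2·(959/8) = 405/4.
Flint's profit: (405/4 - 10)·(365/4) = 8326.5625.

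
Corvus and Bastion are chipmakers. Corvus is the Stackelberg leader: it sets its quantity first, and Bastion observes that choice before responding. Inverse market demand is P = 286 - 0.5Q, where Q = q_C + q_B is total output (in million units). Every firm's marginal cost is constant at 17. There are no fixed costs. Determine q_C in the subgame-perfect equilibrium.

Solve by backward induction. Given q_C, the follower Bastion maximises π_B = (286 - (1/2)q_C - (1/2)q_B)q_B - 17q_B.
Setting the follower's marginal profit to zero, 269 - (1/2)q_C - q_B = 0, i.e. q_B = (269 - (1/2)q_C).
The leader anticipates this reaction. Substituting into P = 286 - 0.5Q gives P = 303/2 - (1/4)q_C, so π_C = (303/2 - (1/4)q_C)q_C - 17q_C.
Maximising: ∂π_C/∂q_C = 269/2 - (1/2)q_C = 0, giving q_C = 269.
Then q_B = (269 - (1/2)·269) = 269/2.

269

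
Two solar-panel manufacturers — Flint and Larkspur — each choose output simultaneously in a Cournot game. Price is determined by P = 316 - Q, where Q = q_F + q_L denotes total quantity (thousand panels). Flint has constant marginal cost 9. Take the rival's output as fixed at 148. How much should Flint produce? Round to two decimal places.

79.50

With the rival's output fixed at 148, Flint's profit is π_F = (316 - 148 - q_F)q_F - (9q_F) = (168 - q_F)q_F - (9q_F).
∂π_F/∂q_F = 159 - 2q_F = 0, so q_F = 159/2.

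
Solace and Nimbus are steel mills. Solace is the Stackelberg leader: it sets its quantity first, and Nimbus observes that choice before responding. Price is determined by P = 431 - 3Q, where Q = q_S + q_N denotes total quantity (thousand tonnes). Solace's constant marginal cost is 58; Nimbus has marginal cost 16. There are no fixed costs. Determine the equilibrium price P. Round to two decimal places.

140.75

Solve by backward induction. Given q_S, the follower Nimbus maximises π_N = (431 - 3q_S - 3q_N)q_N - 16q_N.
Follower FOC: 415 - 3q_S - 6q_N = 0, so q_N(q_S) = (415 - 3q_S)/6.
Solace substitutes q_N(q_S) into its own profit: π_S = q_S(431 - 3q_S - (415 - 3q_S)/2) - 58q_S = (447/2 - (3/2)q_S)q_S - 58q_S.
Leader FOC: 331/2 - 3q_S = 0, so q_S = 331/6.
Then q_N = (415 - 3·(331/6))/6 = 499/12.
Total output Q = 387/4, so price P = 431 - 3·(387/4) = 563/4.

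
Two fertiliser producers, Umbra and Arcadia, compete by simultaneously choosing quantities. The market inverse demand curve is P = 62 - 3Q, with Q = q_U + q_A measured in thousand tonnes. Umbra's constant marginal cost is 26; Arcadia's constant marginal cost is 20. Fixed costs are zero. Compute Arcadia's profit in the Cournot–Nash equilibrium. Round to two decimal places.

Umbra's profit: π_U = (62 - 3Q)q_U - (26q_U). Setting ∂π_U/∂q_U = 0: 36 - 6q_U - 3(q_A) = 0.
Arcadia's profit: π_A = (62 - 3Q)q_A - (20q_A). Setting ∂π_A/∂q_A = 0: 42 - 6q_A - 3(q_U) = 0.
Best responses: q_U = (36 - 3q_A)/6, q_A = (42 - 3q_U)/6.
Solving the pair: q_U = 10/3, q_A = 16/3.
Price P = 62 - 3·(26/3) = 36.
Arcadia's profit: (36 - 20)·(16/3) = 256/3.

85.33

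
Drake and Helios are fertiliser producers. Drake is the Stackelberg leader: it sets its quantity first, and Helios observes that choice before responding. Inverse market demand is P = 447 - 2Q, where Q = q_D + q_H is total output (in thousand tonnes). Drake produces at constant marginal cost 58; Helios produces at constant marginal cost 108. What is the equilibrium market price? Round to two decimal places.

Solve by backward induction. Given q_D, the follower Helios maximises π_H = (447 - 2q_D - 2q_H)q_H - 108q_H.
Setting the follower's marginal profit to zero, 339 - 2q_D - 4q_H = 0, i.e. q_H = (339 - 2q_D)/4.
The leader anticipates this reaction. Substituting into P = 447 - 2Q gives P = 555/2 - q_D, so π_D = (555/2 - q_D)q_D - 58q_D.
The leader's first-order condition 439/2 - 2q_D = 0 yields q_D = 439/4.
Then q_H = (339 - 2·(439/4))/4 = 239/8.
Total output Q = 1117/8, so price P = 447 - 2·(1117/8) = 671/4.

167.75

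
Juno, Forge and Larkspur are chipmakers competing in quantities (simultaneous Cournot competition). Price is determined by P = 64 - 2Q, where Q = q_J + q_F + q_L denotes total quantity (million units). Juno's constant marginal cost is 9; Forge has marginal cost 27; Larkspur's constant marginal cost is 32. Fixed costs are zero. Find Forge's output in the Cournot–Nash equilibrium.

3

Juno's profit: π_J = (64 - 2Q)q_J - (9q_J). Setting ∂π_J/∂q_J = 0: 55 - 4q_J - 2(q_F + q_L) = 0.
Forge's first-order condition: 37 - 4q_F - 2(q_J + q_L) = 0.
Larkspur's profit: π_L = (64 - 2Q)q_L - (32q_L). Setting ∂π_L/∂q_L = 0: 32 - 4q_L - 2(q_J + q_F) = 0.
Summing all 3 equations gives 124 − 8Q = 0, hence Q = 31/2.
Back-substituting: q_J = (55 − 31)/2 = 12, q_F = (37 − 31)/2 = 3, q_L = (32 − 31)/2 = 1/2.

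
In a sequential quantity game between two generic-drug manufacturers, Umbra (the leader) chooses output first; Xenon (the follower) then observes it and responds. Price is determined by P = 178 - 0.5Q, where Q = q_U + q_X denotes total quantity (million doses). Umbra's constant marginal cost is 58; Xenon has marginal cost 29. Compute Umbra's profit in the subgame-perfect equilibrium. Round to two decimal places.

The follower Xenon best-responds to any q_U: π_X = (178 - 0.5Q)q_X - 29q_X.
Setting the follower's marginal profit to zero, 149 - (1/2)q_U - q_X = 0, i.e. q_X = (149 - (1/2)q_U).
Umbra substitutes q_X(q_U) into its own profit: π_U = q_U(178 - (1/2)q_U - (149 - (1/2)q_U)/2) - 58q_U = (207/2 - (1/4)q_U)q_U - 58q_U.
Leader FOC: 91/2 - (1/2)q_U = 0, so q_U = 91.
Then q_X = (149 - (1/2)·91) = 207/2.
Price P = 178 - (1/2)·(389/2) = 323/4.
Umbra's profit: (323/4 - 58)·91 = 2070.2500.

2070.25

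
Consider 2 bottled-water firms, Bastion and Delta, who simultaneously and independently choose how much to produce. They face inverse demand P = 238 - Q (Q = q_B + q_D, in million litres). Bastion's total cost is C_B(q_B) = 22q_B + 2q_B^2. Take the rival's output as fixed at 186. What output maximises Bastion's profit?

With the rival's output fixed at 186, Bastion's profit is π_B = (238 - 186 - q_B)q_B - (22q_B + 2q_B²) = (52 - q_B)q_B - (22q_B + 2q_B²).
∂π_B/∂q_B = 30 - 6q_B = 0, so q_B = 5.

5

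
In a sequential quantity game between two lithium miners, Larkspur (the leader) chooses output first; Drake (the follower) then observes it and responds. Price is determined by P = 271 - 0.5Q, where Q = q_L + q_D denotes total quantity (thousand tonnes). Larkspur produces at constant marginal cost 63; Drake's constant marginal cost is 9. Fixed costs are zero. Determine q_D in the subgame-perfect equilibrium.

Solve by backward induction. Given q_L, the follower Drake maximises π_D = (271 - (1/2)q_L - (1/2)q_D)q_D - 9q_D.
Setting the follower's marginal profit to zero, 262 - (1/2)q_L - q_D = 0, i.e. q_D = (262 - (1/2)q_L).
Larkspur substitutes q_D(q_L) into its own profit: π_L = q_L(271 - (1/2)q_L - (262 - (1/2)q_L)/2) - 63q_L = (140 - (1/4)q_L)q_L - 63q_L.
Leader FOC: 77 - (1/2)q_L = 0, so q_L = 154.
Then q_D = (262 - (1/2)·154) = 185.

185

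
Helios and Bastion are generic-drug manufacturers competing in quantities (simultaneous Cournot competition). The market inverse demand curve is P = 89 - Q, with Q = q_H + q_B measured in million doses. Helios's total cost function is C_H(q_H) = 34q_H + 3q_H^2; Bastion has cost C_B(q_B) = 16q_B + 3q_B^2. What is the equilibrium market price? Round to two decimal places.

74.78

Helios's profit: π_H = (89 - Q)q_H - (34q_H + 3q_H²). Setting ∂π_H/∂q_H = 0: 55 - 8q_H - (q_B) = 0.
Bastion's first-order condition: 73 - 8q_B - (q_H) = 0.
Best responses: q_H = (55 - q_B)/8, q_B = (73 - q_H)/8.
Solving the pair: q_H = 367/63, q_B = 529/63.
Total output Q = 128/9, so price P = 89 - 128/9 = 673/9.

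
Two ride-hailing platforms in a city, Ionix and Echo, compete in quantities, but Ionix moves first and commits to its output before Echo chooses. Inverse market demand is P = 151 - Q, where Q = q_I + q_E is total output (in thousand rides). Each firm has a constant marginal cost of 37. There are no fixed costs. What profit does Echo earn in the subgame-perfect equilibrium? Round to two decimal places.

812.25

Solve by backward induction. Given q_I, the follower Echo maximises π_E = (151 - q_I - q_E)q_E - 37q_E.
Setting the follower's marginal profit to zero, 114 - q_I - 2q_E = 0, i.e. q_E = (114 - q_I)/2.
The leader anticipates this reaction. Substituting into P = 151 - Q gives P = 94 - (1/2)q_I, so π_I = (94 - (1/2)q_I)q_I - 37q_I.
The leader's first-order condition 57 - q_I = 0 yields q_I = 57.
Then q_E = (114 - 57)/2 = 57/2.
Price P = 151 - 171/2 = 131/2.
Echo's profit: (131/2 - 37)·(57/2) = 812.2500.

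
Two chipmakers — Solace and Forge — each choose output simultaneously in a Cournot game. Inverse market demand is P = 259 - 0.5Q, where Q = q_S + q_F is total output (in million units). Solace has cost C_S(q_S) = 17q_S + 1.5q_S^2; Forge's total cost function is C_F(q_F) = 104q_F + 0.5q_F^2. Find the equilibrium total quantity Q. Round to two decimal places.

116.84

Solace's profit: π_S = (259 - 0.5Q)q_S - (17q_S + (3/2)q_S²). Setting ∂π_S/∂q_S = 0: 242 - 4q_S - (1/2)(q_F) = 0.
Forge's profit: π_F = (259 - 0.5Q)q_F - (104q_F + (1/2)q_F²). Setting ∂π_F/∂q_F = 0: 155 - 2q_F - (1/2)(q_S) = 0.
So q_S = (242 - (1/2)q_F)/4 and q_F = (155 - (1/2)q_S)/2.
Substituting one into the other gives q_S = 1626/31 and q_F = 1996/31.
Total output Q = 1626/31 + 1996/31 = 116.8387.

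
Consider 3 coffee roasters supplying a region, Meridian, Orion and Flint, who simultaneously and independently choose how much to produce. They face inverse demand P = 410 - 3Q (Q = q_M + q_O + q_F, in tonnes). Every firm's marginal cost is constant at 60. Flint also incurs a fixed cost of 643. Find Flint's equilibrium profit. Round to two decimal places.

1909.08

Each firm earns π_i = (410 - 3Q)q_i - 60q_i.
First-order condition (treating rivals' output as given): 350 - 6q_i - 3·Σ_{j≠i} q_j = 0.
With identical firms every q_j equals q_i, so Σ_{j≠i} q_j = 2q_i and 350 = 12q_i, giving q_i = 175/6.
Price P = 410 - 3·(175/2) = 295/2.
Flint's profit: (295/2 - 60)·(175/6) - 643 = 1909.0833.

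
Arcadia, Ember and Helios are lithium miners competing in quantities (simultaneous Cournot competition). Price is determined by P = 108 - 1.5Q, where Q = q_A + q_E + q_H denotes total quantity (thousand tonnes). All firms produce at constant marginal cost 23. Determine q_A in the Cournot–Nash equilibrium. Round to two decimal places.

14.17

Each firm earns π_i = (108 - 1.5Q)q_i - 23q_i.
Setting ∂π_i/∂q_i = 0 with rivals' quantities fixed: 85 - 3q_i - (3/2)·Σ_{j≠i} q_j = 0.
With identical firms every q_j equals q_i, so Σ_{j≠i} q_j = 2q_i and 85 = 6q_i, giving q_i = 85/6.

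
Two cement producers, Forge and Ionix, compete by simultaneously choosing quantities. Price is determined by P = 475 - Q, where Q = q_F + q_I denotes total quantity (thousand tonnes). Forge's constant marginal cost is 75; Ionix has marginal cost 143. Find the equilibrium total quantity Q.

Forge's profit: π_F = (475 - Q)q_F - (75q_F). Setting ∂π_F/∂q_F = 0: 400 - 2q_F - (q_I) = 0.
Ionix's first-order condition: 332 - 2q_I - (q_F) = 0.
Best responses: q_F = (400 - q_I)/2, q_I = (332 - q_F)/2.
Solving the pair: q_F = 156, q_I = 88.
Total output Q = 156 + 88 = 244.

244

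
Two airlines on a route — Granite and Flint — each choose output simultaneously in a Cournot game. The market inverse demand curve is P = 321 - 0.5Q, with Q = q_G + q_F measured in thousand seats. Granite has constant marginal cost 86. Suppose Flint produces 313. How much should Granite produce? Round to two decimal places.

With the rival's output fixed at 313, Granite's profit is π_G = (321 - (1/2)·313 - (1/2)q_G)q_G - (86q_G) = (329/2 - (1/2)q_G)q_G - (86q_G).
∂π_G/∂q_G = 157/2 - q_G = 0, so q_G = 157/2.

78.50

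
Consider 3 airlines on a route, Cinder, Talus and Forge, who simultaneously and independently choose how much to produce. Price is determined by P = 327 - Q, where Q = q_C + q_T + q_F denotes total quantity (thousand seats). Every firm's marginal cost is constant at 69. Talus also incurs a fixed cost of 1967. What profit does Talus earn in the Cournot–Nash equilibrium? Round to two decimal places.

2193.25

Each firm earns π_i = (327 - Q)q_i - 69q_i.
Setting ∂π_i/∂q_i = 0 with rivals' quantities fixed: 258 - 2q_i - Σ_{j≠i} q_j = 0.
By symmetry each firm produces the same amount; substituting Σ_{j≠i} q_j = 2q_i yields q_i = 258/4 = 129/2.
Price P = 327 - 387/2 = 267/2.
Talus's profit: (267/2 - 69)·(129/2) - 1967 = 2193.2500.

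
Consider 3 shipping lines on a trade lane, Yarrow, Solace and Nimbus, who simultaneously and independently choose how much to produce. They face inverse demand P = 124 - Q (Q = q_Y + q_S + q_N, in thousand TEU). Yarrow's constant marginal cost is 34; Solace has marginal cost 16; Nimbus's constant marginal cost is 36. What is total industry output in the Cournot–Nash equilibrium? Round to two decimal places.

71.50

Yarrow's profit: π_Y = (124 - Q)q_Y - (34q_Y). Setting ∂π_Y/∂q_Y = 0: 90 - 2q_Y - (q_S + q_N) = 0.
Solace's first-order condition: 108 - 2q_S - (q_Y + q_N) = 0.
Nimbus's profit: π_N = (124 - Q)q_N - (36q_N). Setting ∂π_N/∂q_N = 0: 88 - 2q_N - (q_Y + q_S) = 0.
Summing all 3 equations gives 286 − 4Q = 0, hence Q = 143/2.
Back-substituting: q_Y = (90 − 143/2) = 37/2, q_S = (108 − 143/2) = 73/2, q_N = (88 − 143/2) = 33/2.
Total output Q = 37/2 + 73/2 + 33/2 = 143/2.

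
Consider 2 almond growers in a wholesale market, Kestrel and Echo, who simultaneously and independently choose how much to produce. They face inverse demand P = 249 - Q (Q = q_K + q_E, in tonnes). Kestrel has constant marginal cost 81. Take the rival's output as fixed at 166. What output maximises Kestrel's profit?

With the rival's output fixed at 166, Kestrel's profit is π_K = (249 - 166 - q_K)q_K - (81q_K) = (83 - q_K)q_K - (81q_K).
∂π_K/∂q_K = 2 - 2q_K = 0, so q_K = 1.

1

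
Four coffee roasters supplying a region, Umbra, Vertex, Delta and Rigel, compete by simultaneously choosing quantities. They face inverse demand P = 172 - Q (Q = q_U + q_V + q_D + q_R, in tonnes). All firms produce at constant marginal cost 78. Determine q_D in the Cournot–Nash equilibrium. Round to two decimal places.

Each firm earns π_i = (172 - Q)q_i - 78q_i.
Setting ∂π_i/∂q_i = 0 with rivals' quantities fixed: 94 - 2q_i - Σ_{j≠i} q_j = 0.
By symmetry each firm produces the same amount; substituting Σ_{j≠i} q_j = 3q_i yields q_i = 94/5.

18.80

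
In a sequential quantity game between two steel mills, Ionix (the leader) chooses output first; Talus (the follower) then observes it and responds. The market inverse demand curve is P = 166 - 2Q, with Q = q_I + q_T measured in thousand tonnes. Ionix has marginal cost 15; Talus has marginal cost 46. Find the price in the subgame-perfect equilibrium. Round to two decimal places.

The follower Talus best-responds to any q_I: π_T = (166 - 2Q)q_T - 46q_T.
Setting the follower's marginal profit to zero, 120 - 2q_I - 4q_T = 0, i.e. q_T = (120 - 2q_I)/4.
Ionix substitutes q_T(q_I) into its own profit: π_I = q_I(166 - 2q_I - (120 - 2q_I)/2) - 15q_I = (106 - q_I)q_I - 15q_I.
The leader's first-order condition 91 - 2q_I = 0 yields q_I = 91/2.
Then q_T = (120 - 2·(91/2))/4 = 29/4.
Total output Q = 211/4, so price P = 166 - 2·(211/4) = 121/2.

60.50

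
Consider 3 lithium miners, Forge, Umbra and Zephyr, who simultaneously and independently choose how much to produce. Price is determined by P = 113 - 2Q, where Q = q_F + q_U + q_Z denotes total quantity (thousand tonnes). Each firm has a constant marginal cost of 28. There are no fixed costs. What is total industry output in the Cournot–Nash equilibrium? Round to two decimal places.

Each firm earns π_i = (113 - 2Q)q_i - 28q_i.
Setting ∂π_i/∂q_i = 0 with rivals' quantities fixed: 85 - 4q_i - 2·Σ_{j≠i} q_j = 0.
By symmetry each firm produces the same amount; substituting Σ_{j≠i} q_j = 2q_i yields q_i = 85/8.
Total output Q = 85/8 + 85/8 + 85/8 = 255/8.

31.88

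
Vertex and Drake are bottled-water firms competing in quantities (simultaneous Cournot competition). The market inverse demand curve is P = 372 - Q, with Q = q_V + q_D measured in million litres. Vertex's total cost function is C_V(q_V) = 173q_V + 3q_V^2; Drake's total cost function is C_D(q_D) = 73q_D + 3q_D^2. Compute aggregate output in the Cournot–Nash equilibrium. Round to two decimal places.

Vertex's profit: π_V = (372 - Q)q_V - (173q_V + 3q_V²). Setting ∂π_V/∂q_V = 0: 199 - 8q_V - (q_D) = 0.
Drake's first-order condition: 299 - 8q_D - (q_V) = 0.
Best responses: q_V = (199 - q_D)/8, q_D = (299 - q_V)/8.
Substituting one into the other gives q_V = 431/21 and q_D = 731/21.
Total output Q = 431/21 + 731/21 = 166/3.

55.33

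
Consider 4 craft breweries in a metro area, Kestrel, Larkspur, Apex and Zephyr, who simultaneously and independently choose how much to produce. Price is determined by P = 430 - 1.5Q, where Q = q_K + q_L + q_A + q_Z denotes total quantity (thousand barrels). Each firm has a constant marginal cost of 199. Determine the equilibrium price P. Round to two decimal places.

245.20

Each firm earns π_i = (430 - 1.5Q)q_i - 199q_i.
First-order condition (treating rivals' output as given): 231 - 3q_i - (3/2)·Σ_{j≠i} q_j = 0.
With identical firms every q_j equals q_i, so Σ_{j≠i} q_j = 3q_i and 231 = (15/2)q_i, giving q_i = 154/5.
Total output Q = 616/5, so price P = 430 - (3/2)·(616/5) = 1226/5.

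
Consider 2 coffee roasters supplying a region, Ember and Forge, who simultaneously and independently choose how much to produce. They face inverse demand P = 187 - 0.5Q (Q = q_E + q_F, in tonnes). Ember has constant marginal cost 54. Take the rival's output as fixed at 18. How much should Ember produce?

124

With the rival's output fixed at 18, Ember's profit is π_E = (187 - (1/2)·18 - (1/2)q_E)q_E - (54q_E) = (178 - (1/2)q_E)q_E - (54q_E).
∂π_E/∂q_E = 124 - q_E = 0, so q_E = 124.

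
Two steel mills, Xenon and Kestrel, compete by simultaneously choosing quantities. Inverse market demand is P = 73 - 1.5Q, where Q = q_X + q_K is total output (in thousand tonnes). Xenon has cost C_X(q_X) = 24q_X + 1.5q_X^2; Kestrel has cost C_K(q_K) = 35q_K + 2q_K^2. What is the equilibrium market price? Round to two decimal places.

56.38

Xenon's profit: π_X = (73 - 1.5Q)q_X - (24q_X + (3/2)q_X²). Setting ∂π_X/∂q_X = 0: 49 - 6q_X - (3/2)(q_K) = 0.
Kestrel's profit: π_K = (73 - 1.5Q)q_K - (35q_K + 2q_K²). Setting ∂π_K/∂q_K = 0: 38 - 7q_K - (3/2)(q_X) = 0.
So q_X = (49 - (3/2)q_K)/6 and q_K = (38 - (3/2)q_X)/7.
Solving the pair: q_X = 1144/159, q_K = 206/53.
Total output Q = 1762/159, so price P = 73 - (3/2)·(1762/159) = 56.3774.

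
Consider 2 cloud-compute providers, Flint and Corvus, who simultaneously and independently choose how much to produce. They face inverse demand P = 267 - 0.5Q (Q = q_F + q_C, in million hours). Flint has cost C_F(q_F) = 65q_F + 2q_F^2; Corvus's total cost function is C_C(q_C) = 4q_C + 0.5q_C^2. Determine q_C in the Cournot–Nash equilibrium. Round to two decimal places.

124.51

Flint's profit: π_F = (267 - 0.5Q)q_F - (65q_F + 2q_F²). Setting ∂π_F/∂q_F = 0: 202 - 5q_F - (1/2)(q_C) = 0.
Corvus's profit: π_C = (267 - 0.5Q)q_C - (4q_C + (1/2)q_C²). Setting ∂π_C/∂q_C = 0: 263 - 2q_C - (1/2)(q_F) = 0.
Best responses: q_F = (202 - (1/2)q_C)/5, q_C = (263 - (1/2)q_F)/2.
Solving the pair: q_F = 1090/39, q_C = 124.5128.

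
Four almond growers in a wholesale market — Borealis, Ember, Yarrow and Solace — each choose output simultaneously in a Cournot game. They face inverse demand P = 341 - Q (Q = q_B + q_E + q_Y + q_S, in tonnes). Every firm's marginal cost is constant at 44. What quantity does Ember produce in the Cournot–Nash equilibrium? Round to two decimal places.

59.40

Each firm earns π_i = (341 - Q)q_i - 44q_i.
First-order condition (treating rivals' output as given): 297 - 2q_i - Σ_{j≠i} q_j = 0.
By symmetry each firm produces the same amount; substituting Σ_{j≠i} q_j = 3q_i yields q_i = 297/5.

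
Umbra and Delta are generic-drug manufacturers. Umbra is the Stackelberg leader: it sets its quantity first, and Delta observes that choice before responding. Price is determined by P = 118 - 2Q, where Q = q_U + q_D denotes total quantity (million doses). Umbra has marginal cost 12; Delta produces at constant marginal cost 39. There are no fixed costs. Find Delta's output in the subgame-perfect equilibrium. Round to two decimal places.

3.13

The follower Delta best-responds to any q_U: π_D = (118 - 2Q)q_D - 39q_D.
Follower FOC: 79 - 2q_U - 4q_D = 0, so q_D(q_U) = (79 - 2q_U)/4.
The leader anticipates this reaction. Substituting into P = 118 - 2Q gives P = 157/2 - q_U, so π_U = (157/2 - q_U)q_U - 12q_U.
The leader's first-order condition 133/2 - 2q_U = 0 yields q_U = 133/4.
Then q_D = (79 - 2·(133/4))/4 = 25/8.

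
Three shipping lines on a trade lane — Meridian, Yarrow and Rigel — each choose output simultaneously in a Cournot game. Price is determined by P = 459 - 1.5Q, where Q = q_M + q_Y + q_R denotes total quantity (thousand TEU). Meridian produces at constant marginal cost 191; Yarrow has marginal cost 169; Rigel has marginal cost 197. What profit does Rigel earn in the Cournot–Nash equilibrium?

2166

Meridian's profit: π_M = (459 - 1.5Q)q_M - (191q_M). Setting ∂π_M/∂q_M = 0: 268 - 3q_M - (3/2)(q_Y + q_R) = 0.
Yarrow's profit: π_Y = (459 - 1.5Q)q_Y - (169q_Y). Setting ∂π_Y/∂q_Y = 0: 290 - 3q_Y - (3/2)(q_M + q_R) = 0.
Rigel's profit: π_R = (459 - 1.5Q)q_R - (197q_R). Setting ∂π_R/∂q_R = 0: 262 - 3q_R - (3/2)(q_M + q_Y) = 0.
Summing all 3 equations gives 820 − 6Q = 0, hence Q = 410/3.
Back-substituting: q_M = (268 − 205)/(3/2) = 42, q_Y = (290 − 205)/(3/2) = 170/3, q_R = (262 − 205)/(3/2) = 38.
Price P = 459 - (3/2)·(410/3) = 254.
Rigel's profit: (254 - 197)·38 = 2166.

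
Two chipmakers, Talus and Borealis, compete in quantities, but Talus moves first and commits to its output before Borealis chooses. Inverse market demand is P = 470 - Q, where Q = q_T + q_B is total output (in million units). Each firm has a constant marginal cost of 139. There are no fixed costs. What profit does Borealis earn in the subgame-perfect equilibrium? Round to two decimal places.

6847.56

Solve by backward induction. Given q_T, the follower Borealis maximises π_B = (470 - q_T - q_B)q_B - 139q_B.
∂π_B/∂q_B = 331 - q_T - 2q_B = 0 gives the reaction function q_B = (331 - q_T)/2.
The leader anticipates this reaction. Substituting into P = 470 - Q gives P = 609/2 - (1/2)q_T, so π_T = (609/2 - (1/2)q_T)q_T - 139q_T.
Leader FOC: 331/2 - q_T = 0, so q_T = 331/2.
Then q_B = (331 - 331/2)/2 = 331/4.
Price P = 470 - 993/4 = 887/4.
Borealis's profit: (887/4 - 139)·(331/4) = 6847.5625.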